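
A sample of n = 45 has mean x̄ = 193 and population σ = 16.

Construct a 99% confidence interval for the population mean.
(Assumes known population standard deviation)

Confidence level: 99%, α = 0.01
z_0.005 = 2.576
SE = σ/√n = 16/√45 = 2.3851
Margin of error = 2.576 × 2.3851 = 6.1440
CI: x̄ ± margin = 193 ± 6.1440
CI: (186.8560, 199.1440)

Answer: (186.8560, 199.1440)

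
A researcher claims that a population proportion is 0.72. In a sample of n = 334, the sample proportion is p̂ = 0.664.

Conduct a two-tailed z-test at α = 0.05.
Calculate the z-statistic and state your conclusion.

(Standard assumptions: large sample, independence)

H₀: p = 0.72, H₁: p ≠ 0.72
Standard error: SE = √(p₀(1-p₀)/n) = √(0.72×0.28/334) = 0.024568
z-statistic: z = (p̂ - p₀)/SE = (0.664 - 0.72)/0.024568 = -2.2794
Critical value: z_0.025 = ±1.960
p-value = 0.0226
Decision: reject H₀ at α = 0.05

Answer: z = -2.2794, reject H₀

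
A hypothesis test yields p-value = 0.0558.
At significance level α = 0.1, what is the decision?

Answer: reject H₀

Derivation:
Compare p-value to α:
0.0558 < 0.1
Decision: reject H₀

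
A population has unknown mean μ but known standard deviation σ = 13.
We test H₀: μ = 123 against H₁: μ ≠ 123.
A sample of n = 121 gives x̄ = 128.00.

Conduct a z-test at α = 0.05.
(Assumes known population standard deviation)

Answer: z = 4.2308, reject H₀

Derivation:
Standard error: SE = σ/√n = 13/√121 = 1.1818
z-statistic: z = (x̄ - μ₀)/SE = (128.00 - 123)/1.1818 = 4.2308
Critical value: ±1.960
p-value < 0.0001
Decision: reject H₀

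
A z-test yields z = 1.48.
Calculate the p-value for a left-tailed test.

Answer: p-value ≈ 0.9306

Derivation:
For z = 1.48:
p = P(Z < 1.48) = Φ(1.48) = 0.9306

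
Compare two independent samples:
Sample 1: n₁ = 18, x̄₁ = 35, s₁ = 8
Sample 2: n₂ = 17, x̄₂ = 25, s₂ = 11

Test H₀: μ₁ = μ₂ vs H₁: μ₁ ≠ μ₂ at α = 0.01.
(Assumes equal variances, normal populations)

Pooled variance: s²_p = [17×8² + 16×11²]/(33) = 91.6364
s_p = 9.5727
SE = s_p×√(1/n₁ + 1/n₂) = 9.5727×√(1/18 + 1/17) = 3.2375
t = (x̄₁ - x̄₂)/SE = (35 - 25)/3.2375 = 3.0888
df = 33, t-critical = ±2.733
Decision: reject H₀

Answer: t = 3.0888, reject H₀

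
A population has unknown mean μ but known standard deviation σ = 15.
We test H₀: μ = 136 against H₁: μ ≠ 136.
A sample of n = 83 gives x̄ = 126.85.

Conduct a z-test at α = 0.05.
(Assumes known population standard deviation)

Answer: z = -5.5572, reject H₀

Derivation:
Standard error: SE = σ/√n = 15/√83 = 1.6465
z-statistic: z = (x̄ - μ₀)/SE = (126.85 - 136)/1.6465 = -5.5572
Critical value: ±1.960
p-value < 0.0001
Decision: reject H₀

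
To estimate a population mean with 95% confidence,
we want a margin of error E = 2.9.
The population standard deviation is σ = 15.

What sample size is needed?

z_0.025 = 1.960
n = (z×σ/E)² = (1.960×15/2.9)²
n = 102.7776
Round up: n = 103

Answer: n = 103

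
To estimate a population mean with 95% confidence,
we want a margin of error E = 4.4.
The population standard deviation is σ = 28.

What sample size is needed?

z_0.025 = 1.960
n = (z×σ/E)² = (1.960×28/4.4)²
n = 155.5689
Round up: n = 156

Answer: n = 156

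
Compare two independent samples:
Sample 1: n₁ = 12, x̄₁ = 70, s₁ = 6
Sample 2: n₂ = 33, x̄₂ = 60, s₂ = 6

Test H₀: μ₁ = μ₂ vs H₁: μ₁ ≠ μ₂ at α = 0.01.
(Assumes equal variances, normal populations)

Answer: t = 4.9441, reject H₀

Derivation:
Pooled variance: s²_p = [11×6² + 32×6²]/(43) = 36.0000
s_p = 6.0000
SE = s_p×√(1/n₁ + 1/n₂) = 6.0000×√(1/12 + 1/33) = 2.0226
t = (x̄₁ - x̄₂)/SE = (70 - 60)/2.0226 = 4.9441
df = 43, t-critical = ±2.695
Decision: reject H₀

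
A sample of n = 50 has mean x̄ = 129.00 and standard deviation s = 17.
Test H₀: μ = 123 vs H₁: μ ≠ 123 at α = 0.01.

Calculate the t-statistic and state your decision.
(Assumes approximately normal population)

df = n - 1 = 49
SE = s/√n = 17/√50 = 2.4042
t = (x̄ - μ₀)/SE = (129.00 - 123)/2.4042 = 2.4956
Critical value: t_{0.005,49} = ±2.680
p-value ≈ 0.0160
Decision: fail to reject H₀

Answer: t = 2.4956, fail to reject H₀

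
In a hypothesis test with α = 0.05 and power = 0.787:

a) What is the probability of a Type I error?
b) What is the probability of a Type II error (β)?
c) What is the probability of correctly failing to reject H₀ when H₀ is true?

Answer: a) 0.05, b) 0.213, c) 0.95

Derivation:
a) Type I error probability = α = 0.05
b) Power = P(reject H₀ | H₁ true) = 1 - β = 0.787, so Type II error probability = β = 1 - Power = 0.213
c) P(fail to reject H₀ | H₀ true) = 1 - α = 0.95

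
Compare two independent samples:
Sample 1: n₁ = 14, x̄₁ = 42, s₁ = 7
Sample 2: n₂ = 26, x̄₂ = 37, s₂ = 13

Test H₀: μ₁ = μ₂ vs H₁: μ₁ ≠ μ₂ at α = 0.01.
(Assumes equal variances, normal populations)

Pooled variance: s²_p = [13×7² + 25×13²]/(38) = 127.9474
s_p = 11.3114
SE = s_p×√(1/n₁ + 1/n₂) = 11.3114×√(1/14 + 1/26) = 3.7497
t = (x̄₁ - x̄₂)/SE = (42 - 37)/3.7497 = 1.3334
df = 38, t-critical = ±2.712
Decision: fail to reject H₀

Answer: t = 1.3334, fail to reject H₀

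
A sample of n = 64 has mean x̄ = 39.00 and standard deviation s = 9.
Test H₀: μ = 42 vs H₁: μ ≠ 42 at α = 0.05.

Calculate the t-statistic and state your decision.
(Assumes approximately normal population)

df = n - 1 = 63
SE = s/√n = 9/√64 = 1.1250
t = (x̄ - μ₀)/SE = (39.00 - 42)/1.1250 = -2.6667
Critical value: t_{0.025,63} = ±1.998
p-value ≈ 0.0097
Decision: reject H₀

Answer: t = -2.6667, reject H₀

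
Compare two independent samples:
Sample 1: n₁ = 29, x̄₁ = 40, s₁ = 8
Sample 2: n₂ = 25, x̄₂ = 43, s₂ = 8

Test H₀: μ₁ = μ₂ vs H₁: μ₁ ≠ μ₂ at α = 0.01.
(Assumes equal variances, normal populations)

Answer: t = -1.3741, fail to reject H₀

Derivation:
Pooled variance: s²_p = [28×8² + 24×8²]/(52) = 64.0000
s_p = 8.0000
SE = s_p×√(1/n₁ + 1/n₂) = 8.0000×√(1/29 + 1/25) = 2.1833
t = (x̄₁ - x̄₂)/SE = (40 - 43)/2.1833 = -1.3741
df = 52, t-critical = ±2.674
Decision: fail to reject H₀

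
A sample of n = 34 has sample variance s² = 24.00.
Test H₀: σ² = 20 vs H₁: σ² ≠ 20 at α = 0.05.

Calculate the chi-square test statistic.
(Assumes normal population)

df = n - 1 = 33
χ² = (n-1)s²/σ₀² = 33×24.00/20 = 39.6000
Critical values: χ²_{0.975,33} = 19.047, χ²_{0.025,33} = 50.725
Rejection region: χ² < 19.047 or χ² > 50.725
Decision: fail to reject H₀

Answer: χ² = 39.6000, fail to reject H₀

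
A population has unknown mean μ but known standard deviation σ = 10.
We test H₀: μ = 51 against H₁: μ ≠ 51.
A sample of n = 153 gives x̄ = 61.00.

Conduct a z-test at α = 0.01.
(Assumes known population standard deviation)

Standard error: SE = σ/√n = 10/√153 = 0.8085
z-statistic: z = (x̄ - μ₀)/SE = (61.00 - 51)/0.8085 = 12.3686
Critical value: ±2.576
p-value < 0.0001
Decision: reject H₀

Answer: z = 12.3686, reject H₀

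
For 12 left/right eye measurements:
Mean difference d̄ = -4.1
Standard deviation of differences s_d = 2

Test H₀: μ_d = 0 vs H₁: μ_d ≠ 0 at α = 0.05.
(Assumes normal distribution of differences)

df = n - 1 = 11
SE = s_d/√n = 2/√12 = 0.5774
t = d̄/SE = -4.1/0.5774 = -7.1008
Critical value: t_{0.025,11} = ±2.201
p-value < 0.0001
Decision: reject H₀

Answer: t = -7.1008, reject H₀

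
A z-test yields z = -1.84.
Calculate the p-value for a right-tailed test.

For z = -1.84:
p = P(Z > -1.84) = 1 - Φ(-1.84) = 0.9671

Answer: p-value ≈ 0.9671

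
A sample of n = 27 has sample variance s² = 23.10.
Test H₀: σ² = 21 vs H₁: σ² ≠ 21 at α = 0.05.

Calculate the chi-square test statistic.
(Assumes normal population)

Answer: χ² = 28.6000, fail to reject H₀

Derivation:
df = n - 1 = 26
χ² = (n-1)s²/σ₀² = 26×23.10/21 = 28.6000
Critical values: χ²_{0.975,26} = 13.844, χ²_{0.025,26} = 41.923
Rejection region: χ² < 13.844 or χ² > 41.923
Decision: fail to reject H₀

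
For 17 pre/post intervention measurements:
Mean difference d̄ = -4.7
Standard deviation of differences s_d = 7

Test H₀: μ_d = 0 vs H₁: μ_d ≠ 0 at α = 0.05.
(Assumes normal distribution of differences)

df = n - 1 = 16
SE = s_d/√n = 7/√17 = 1.6977
t = d̄/SE = -4.7/1.6977 = -2.7685
Critical value: t_{0.025,16} = ±2.120
p-value ≈ 0.0137
Decision: reject H₀

Answer: t = -2.7685, reject H₀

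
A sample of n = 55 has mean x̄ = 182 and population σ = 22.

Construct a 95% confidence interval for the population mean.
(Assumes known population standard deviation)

Answer: (176.1857, 187.8143)

Derivation:
Confidence level: 95%, α = 0.05
z_0.025 = 1.960
SE = σ/√n = 22/√55 = 2.9665
Margin of error = 1.960 × 2.9665 = 5.8143
CI: x̄ ± margin = 182 ± 5.8143
CI: (176.1857, 187.8143)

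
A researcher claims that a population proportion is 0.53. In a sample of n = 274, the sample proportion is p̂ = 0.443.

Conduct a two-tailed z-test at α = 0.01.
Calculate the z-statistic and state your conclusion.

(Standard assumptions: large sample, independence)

Answer: z = -2.8854, reject H₀

Derivation:
H₀: p = 0.53, H₁: p ≠ 0.53
Standard error: SE = √(p₀(1-p₀)/n) = √(0.53×0.47/274) = 0.030152
z-statistic: z = (p̂ - p₀)/SE = (0.443 - 0.53)/0.030152 = -2.8854
Critical value: z_0.005 = ±2.576
p-value = 0.0039
Decision: reject H₀ at α = 0.01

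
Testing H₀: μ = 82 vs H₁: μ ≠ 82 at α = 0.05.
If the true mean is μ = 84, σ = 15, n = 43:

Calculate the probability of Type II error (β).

Answer: β ≈ 0.8589

Derivation:
SE = σ/√n = 15/√43 = 2.2875
Critical values: μ₀ ± z_0.025×SE = 82 ± 1.960×2.2875
Acceptance region: (77.5165, 86.4835)
Under H₁ (μ = 84): z_high = (86.4835 - 84)/2.2875 = 1.0857, z_low = (77.5165 - 84)/2.2875 = -2.8343
β = P(not reject | H₁) = Φ(1.0857) - Φ(-2.8343) ≈ 0.8589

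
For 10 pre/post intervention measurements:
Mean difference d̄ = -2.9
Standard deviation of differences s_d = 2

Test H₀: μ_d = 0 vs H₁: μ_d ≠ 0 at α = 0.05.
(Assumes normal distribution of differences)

df = n - 1 = 9
SE = s_d/√n = 2/√10 = 0.6325
t = d̄/SE = -2.9/0.6325 = -4.5850
Critical value: t_{0.025,9} = ±2.262
p-value ≈ 0.0013
Decision: reject H₀

Answer: t = -4.5850, reject H₀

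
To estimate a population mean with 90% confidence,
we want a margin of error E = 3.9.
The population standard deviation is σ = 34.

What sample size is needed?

Answer: n = 206

Derivation:
z_0.05 = 1.645
n = (z×σ/E)² = (1.645×34/3.9)²
n = 205.6650
Round up: n = 206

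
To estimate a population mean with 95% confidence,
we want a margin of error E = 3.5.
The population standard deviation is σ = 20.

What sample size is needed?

Answer: n = 126

Derivation:
z_0.025 = 1.960
n = (z×σ/E)² = (1.960×20/3.5)²
n = 125.4400
Round up: n = 126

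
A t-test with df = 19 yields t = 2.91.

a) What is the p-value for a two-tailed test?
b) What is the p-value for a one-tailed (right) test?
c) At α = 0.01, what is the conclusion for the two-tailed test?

Using t-distribution with df = 19:
a) Two-tailed: p = 2×P(T > 2.91) = 0.0090
b) One-tailed: p = P(T > 2.91) = 0.0045
c) 0.0090 < 0.01, reject H₀

Answer: a) 0.0090, b) 0.0045, c) reject H₀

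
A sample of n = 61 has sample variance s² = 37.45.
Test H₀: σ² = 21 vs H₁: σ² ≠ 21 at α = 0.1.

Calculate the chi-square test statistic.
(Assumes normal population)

df = n - 1 = 60
χ² = (n-1)s²/σ₀² = 60×37.45/21 = 107.0000
Critical values: χ²_{0.95,60} = 43.188, χ²_{0.05,60} = 79.082
Rejection region: χ² < 43.188 or χ² > 79.082
Decision: reject H₀

Answer: χ² = 107.0000, reject H₀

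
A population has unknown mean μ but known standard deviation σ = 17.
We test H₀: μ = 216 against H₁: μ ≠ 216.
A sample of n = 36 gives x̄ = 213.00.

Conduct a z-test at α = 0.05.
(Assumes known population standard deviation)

Answer: z = -1.0588, fail to reject H₀

Derivation:
Standard error: SE = σ/√n = 17/√36 = 2.8333
z-statistic: z = (x̄ - μ₀)/SE = (213.00 - 216)/2.8333 = -1.0588
Critical value: ±1.960
p-value = 0.2897
Decision: fail to reject H₀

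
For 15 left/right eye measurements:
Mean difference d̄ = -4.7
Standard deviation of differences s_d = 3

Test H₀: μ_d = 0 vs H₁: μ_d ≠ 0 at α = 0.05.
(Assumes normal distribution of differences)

Answer: t = -6.0676, reject H₀

Derivation:
df = n - 1 = 14
SE = s_d/√n = 3/√15 = 0.7746
t = d̄/SE = -4.7/0.7746 = -6.0676
Critical value: t_{0.025,14} = ±2.145
p-value < 0.0001
Decision: reject H₀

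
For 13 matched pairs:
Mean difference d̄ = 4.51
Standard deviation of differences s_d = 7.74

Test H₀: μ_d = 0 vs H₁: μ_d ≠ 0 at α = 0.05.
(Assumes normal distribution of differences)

Answer: t = 2.1009, fail to reject H₀

Derivation:
df = n - 1 = 12
SE = s_d/√n = 7.74/√13 = 2.1467
t = d̄/SE = 4.51/2.1467 = 2.1009
Critical value: t_{0.025,12} = ±2.179
p-value ≈ 0.0575
Decision: fail to reject H₀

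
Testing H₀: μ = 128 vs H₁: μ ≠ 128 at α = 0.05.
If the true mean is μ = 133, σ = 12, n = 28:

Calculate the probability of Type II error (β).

SE = σ/√n = 12/√28 = 2.2678
Critical values: μ₀ ± z_0.025×SE = 128 ± 1.960×2.2678
Acceptance region: (123.5551, 132.4449)
Under H₁ (μ = 133): z_high = (132.4449 - 133)/2.2678 = -0.2448, z_low = (123.5551 - 133)/2.2678 = -4.1648
β = P(not reject | H₁) = Φ(-0.2448) - Φ(-4.1648) ≈ 0.4033

Answer: β ≈ 0.4033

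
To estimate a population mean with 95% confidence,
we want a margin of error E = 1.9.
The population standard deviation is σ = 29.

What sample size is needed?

z_0.025 = 1.960
n = (z×σ/E)² = (1.960×29/1.9)²
n = 894.9545
Round up: n = 895

Answer: n = 895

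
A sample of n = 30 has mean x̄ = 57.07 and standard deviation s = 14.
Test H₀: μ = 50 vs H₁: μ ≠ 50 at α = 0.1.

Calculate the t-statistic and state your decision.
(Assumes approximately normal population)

df = n - 1 = 29
SE = s/√n = 14/√30 = 2.5560
t = (x̄ - μ₀)/SE = (57.07 - 50)/2.5560 = 2.7660
Critical value: t_{0.05,29} = ±1.699
p-value ≈ 0.0098
Decision: reject H₀

Answer: t = 2.7660, reject H₀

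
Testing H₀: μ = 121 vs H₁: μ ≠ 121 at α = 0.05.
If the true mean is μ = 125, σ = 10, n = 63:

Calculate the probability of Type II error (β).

SE = σ/√n = 10/√63 = 1.2599
Critical values: μ₀ ± z_0.025×SE = 121 ± 1.960×1.2599
Acceptance region: (118.5306, 123.4694)
Under H₁ (μ = 125): z_high = (123.4694 - 125)/1.2599 = -1.2149, z_low = (118.5306 - 125)/1.2599 = -5.1349
β = P(not reject | H₁) = Φ(-1.2149) - Φ(-5.1349) ≈ 0.1122

Answer: β ≈ 0.1122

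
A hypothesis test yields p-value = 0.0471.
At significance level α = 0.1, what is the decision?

Compare p-value to α:
0.0471 < 0.1
Decision: reject H₀

Answer: reject H₀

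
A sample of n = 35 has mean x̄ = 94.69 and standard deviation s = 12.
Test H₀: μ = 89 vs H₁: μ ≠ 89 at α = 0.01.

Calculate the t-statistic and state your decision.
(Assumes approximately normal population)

df = n - 1 = 34
SE = s/√n = 12/√35 = 2.0284
t = (x̄ - μ₀)/SE = (94.69 - 89)/2.0284 = 2.8052
Critical value: t_{0.005,34} = ±2.728
p-value ≈ 0.0083
Decision: reject H₀

Answer: t = 2.8052, reject H₀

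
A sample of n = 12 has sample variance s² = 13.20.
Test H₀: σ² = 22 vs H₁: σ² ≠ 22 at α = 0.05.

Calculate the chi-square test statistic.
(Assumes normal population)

Answer: χ² = 6.6000, fail to reject H₀

Derivation:
df = n - 1 = 11
χ² = (n-1)s²/σ₀² = 11×13.20/22 = 6.6000
Critical values: χ²_{0.975,11} = 3.816, χ²_{0.025,11} = 21.920
Rejection region: χ² < 3.816 or χ² > 21.920
Decision: fail to reject H₀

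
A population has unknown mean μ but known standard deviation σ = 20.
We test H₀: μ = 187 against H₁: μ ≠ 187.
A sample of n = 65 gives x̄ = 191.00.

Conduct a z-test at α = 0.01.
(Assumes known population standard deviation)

Answer: z = 1.6124, fail to reject H₀

Derivation:
Standard error: SE = σ/√n = 20/√65 = 2.4807
z-statistic: z = (x̄ - μ₀)/SE = (191.00 - 187)/2.4807 = 1.6124
Critical value: ±2.576
p-value = 0.1069
Decision: fail to reject H₀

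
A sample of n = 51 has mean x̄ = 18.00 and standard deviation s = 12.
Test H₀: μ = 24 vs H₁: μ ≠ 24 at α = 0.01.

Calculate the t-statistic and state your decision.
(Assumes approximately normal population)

df = n - 1 = 50
SE = s/√n = 12/√51 = 1.6803
t = (x̄ - μ₀)/SE = (18.00 - 24)/1.6803 = -3.5708
Critical value: t_{0.005,50} = ±2.678
p-value ≈ 0.0008
Decision: reject H₀

Answer: t = -3.5708, reject H₀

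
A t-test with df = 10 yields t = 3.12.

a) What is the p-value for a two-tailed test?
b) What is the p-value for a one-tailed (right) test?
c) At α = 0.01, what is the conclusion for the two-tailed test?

Answer: a) 0.0109, b) 0.0054, c) fail to reject H₀

Derivation:
Using t-distribution with df = 10:
a) Two-tailed: p = 2×P(T > 3.12) = 0.0109
b) One-tailed: p = P(T > 3.12) = 0.0054
c) 0.0109 ≥ 0.01, fail to reject H₀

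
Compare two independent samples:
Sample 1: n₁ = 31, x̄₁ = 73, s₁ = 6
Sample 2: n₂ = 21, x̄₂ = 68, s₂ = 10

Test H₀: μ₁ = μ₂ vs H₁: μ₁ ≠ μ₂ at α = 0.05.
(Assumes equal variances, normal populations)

Answer: t = 2.2541, reject H₀

Derivation:
Pooled variance: s²_p = [30×6² + 20×10²]/(50) = 61.6000
s_p = 7.8486
SE = s_p×√(1/n₁ + 1/n₂) = 7.8486×√(1/31 + 1/21) = 2.2182
t = (x̄₁ - x̄₂)/SE = (73 - 68)/2.2182 = 2.2541
df = 50, t-critical = ±2.009
Decision: reject H₀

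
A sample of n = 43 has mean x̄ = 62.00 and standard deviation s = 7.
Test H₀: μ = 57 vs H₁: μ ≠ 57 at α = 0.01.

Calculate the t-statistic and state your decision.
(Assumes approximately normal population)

Answer: t = 4.6838, reject H₀

Derivation:
df = n - 1 = 42
SE = s/√n = 7/√43 = 1.0675
t = (x̄ - μ₀)/SE = (62.00 - 57)/1.0675 = 4.6838
Critical value: t_{0.005,42} = ±2.698
p-value < 0.0001
Decision: reject H₀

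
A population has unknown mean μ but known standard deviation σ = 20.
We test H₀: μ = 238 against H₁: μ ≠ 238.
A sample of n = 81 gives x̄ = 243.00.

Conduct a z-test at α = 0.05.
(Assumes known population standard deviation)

Answer: z = 2.2500, reject H₀

Derivation:
Standard error: SE = σ/√n = 20/√81 = 2.2222
z-statistic: z = (x̄ - μ₀)/SE = (243.00 - 238)/2.2222 = 2.2500
Critical value: ±1.960
p-value = 0.0244
Decision: reject H₀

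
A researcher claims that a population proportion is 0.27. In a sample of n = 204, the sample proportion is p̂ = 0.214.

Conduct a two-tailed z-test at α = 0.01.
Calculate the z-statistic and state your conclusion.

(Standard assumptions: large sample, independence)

Answer: z = -1.8016, fail to reject H₀

Derivation:
H₀: p = 0.27, H₁: p ≠ 0.27
Standard error: SE = √(p₀(1-p₀)/n) = √(0.27×0.73/204) = 0.031083
z-statistic: z = (p̂ - p₀)/SE = (0.214 - 0.27)/0.031083 = -1.8016
Critical value: z_0.005 = ±2.576
p-value = 0.0716
Decision: fail to reject H₀ at α = 0.01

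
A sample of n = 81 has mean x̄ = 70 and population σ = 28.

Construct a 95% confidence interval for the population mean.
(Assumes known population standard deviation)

Confidence level: 95%, α = 0.05
z_0.025 = 1.960
SE = σ/√n = 28/√81 = 3.1111
Margin of error = 1.960 × 3.1111 = 6.0978
CI: x̄ ± margin = 70 ± 6.0978
CI: (63.9022, 76.0978)

Answer: (63.9022, 76.0978)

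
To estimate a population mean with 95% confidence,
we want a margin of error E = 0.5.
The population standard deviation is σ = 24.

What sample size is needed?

Answer: n = 8852

Derivation:
z_0.025 = 1.960
n = (z×σ/E)² = (1.960×24/0.5)²
n = 8851.0464
Round up: n = 8852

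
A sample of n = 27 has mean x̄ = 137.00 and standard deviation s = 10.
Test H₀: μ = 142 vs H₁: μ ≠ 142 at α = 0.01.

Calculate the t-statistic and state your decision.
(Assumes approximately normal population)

Answer: t = -2.5981, fail to reject H₀

Derivation:
df = n - 1 = 26
SE = s/√n = 10/√27 = 1.9245
t = (x̄ - μ₀)/SE = (137.00 - 142)/1.9245 = -2.5981
Critical value: t_{0.005,26} = ±2.779
p-value ≈ 0.0152
Decision: fail to reject H₀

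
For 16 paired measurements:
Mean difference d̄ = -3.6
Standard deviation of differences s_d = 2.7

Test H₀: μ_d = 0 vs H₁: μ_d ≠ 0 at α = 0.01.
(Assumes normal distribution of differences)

Answer: t = -5.3333, reject H₀

Derivation:
df = n - 1 = 15
SE = s_d/√n = 2.7/√16 = 0.6750
t = d̄/SE = -3.6/0.6750 = -5.3333
Critical value: t_{0.005,15} = ±2.947
p-value ≈ 0.0001
Decision: reject H₀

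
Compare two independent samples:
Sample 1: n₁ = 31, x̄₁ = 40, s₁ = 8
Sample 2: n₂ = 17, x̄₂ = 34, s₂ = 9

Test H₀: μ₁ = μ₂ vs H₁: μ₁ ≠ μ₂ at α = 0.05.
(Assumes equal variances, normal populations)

Pooled variance: s²_p = [30×8² + 16×9²]/(46) = 69.9130
s_p = 8.3614
SE = s_p×√(1/n₁ + 1/n₂) = 8.3614×√(1/31 + 1/17) = 2.5234
t = (x̄₁ - x̄₂)/SE = (40 - 34)/2.5234 = 2.3777
df = 46, t-critical = ±2.013
Decision: reject H₀

Answer: t = 2.3777, reject H₀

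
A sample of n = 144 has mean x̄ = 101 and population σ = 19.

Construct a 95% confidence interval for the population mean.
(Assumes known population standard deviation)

Confidence level: 95%, α = 0.05
z_0.025 = 1.960
SE = σ/√n = 19/√144 = 1.5833
Margin of error = 1.960 × 1.5833 = 3.1033
CI: x̄ ± margin = 101 ± 3.1033
CI: (97.8967, 104.1033)

Answer: (97.8967, 104.1033)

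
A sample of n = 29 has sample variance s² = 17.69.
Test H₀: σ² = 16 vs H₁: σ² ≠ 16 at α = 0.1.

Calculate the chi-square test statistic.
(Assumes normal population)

df = n - 1 = 28
χ² = (n-1)s²/σ₀² = 28×17.69/16 = 30.9575
Critical values: χ²_{0.95,28} = 16.928, χ²_{0.05,28} = 41.337
Rejection region: χ² < 16.928 or χ² > 41.337
Decision: fail to reject H₀

Answer: χ² = 30.9575, fail to reject H₀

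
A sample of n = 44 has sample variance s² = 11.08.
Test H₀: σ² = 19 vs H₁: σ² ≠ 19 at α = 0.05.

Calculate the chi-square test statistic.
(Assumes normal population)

Answer: χ² = 25.0758, reject H₀

Derivation:
df = n - 1 = 43
χ² = (n-1)s²/σ₀² = 43×11.08/19 = 25.0758
Critical values: χ²_{0.975,43} = 26.785, χ²_{0.025,43} = 62.990
Rejection region: χ² < 26.785 or χ² > 62.990
Decision: reject H₀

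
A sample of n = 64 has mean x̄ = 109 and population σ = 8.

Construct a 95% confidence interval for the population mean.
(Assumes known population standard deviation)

Confidence level: 95%, α = 0.05
z_0.025 = 1.960
SE = σ/√n = 8/√64 = 1.0000
Margin of error = 1.960 × 1.0000 = 1.9600
CI: x̄ ± margin = 109 ± 1.9600
CI: (107.0400, 110.9600)

Answer: (107.0400, 110.9600)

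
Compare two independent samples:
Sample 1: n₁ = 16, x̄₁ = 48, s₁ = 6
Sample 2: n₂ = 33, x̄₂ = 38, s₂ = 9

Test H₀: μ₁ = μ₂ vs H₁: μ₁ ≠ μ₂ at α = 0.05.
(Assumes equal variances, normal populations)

Pooled variance: s²_p = [15×6² + 32×9²]/(47) = 66.6383
s_p = 8.1632
SE = s_p×√(1/n₁ + 1/n₂) = 8.1632×√(1/16 + 1/33) = 2.4868
t = (x̄₁ - x̄₂)/SE = (48 - 38)/2.4868 = 4.0212
df = 47, t-critical = ±2.012
Decision: reject H₀

Answer: t = 4.0212, reject H₀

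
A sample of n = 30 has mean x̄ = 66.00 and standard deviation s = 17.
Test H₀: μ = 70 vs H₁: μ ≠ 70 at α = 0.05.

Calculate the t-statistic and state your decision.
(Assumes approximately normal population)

Answer: t = -1.2887, fail to reject H₀

Derivation:
df = n - 1 = 29
SE = s/√n = 17/√30 = 3.1038
t = (x̄ - μ₀)/SE = (66.00 - 70)/3.1038 = -1.2887
Critical value: t_{0.025,29} = ±2.045
p-value ≈ 0.2077
Decision: fail to reject H₀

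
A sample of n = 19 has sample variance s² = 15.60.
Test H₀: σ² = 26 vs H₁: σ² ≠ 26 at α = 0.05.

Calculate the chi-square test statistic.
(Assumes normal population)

df = n - 1 = 18
χ² = (n-1)s²/σ₀² = 18×15.60/26 = 10.8000
Critical values: χ²_{0.975,18} = 8.231, χ²_{0.025,18} = 31.526
Rejection region: χ² < 8.231 or χ² > 31.526
Decision: fail to reject H₀

Answer: χ² = 10.8000, fail to reject H₀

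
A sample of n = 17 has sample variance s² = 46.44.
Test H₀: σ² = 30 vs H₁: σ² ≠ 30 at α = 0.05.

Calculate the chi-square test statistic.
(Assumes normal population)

df = n - 1 = 16
χ² = (n-1)s²/σ₀² = 16×46.44/30 = 24.7680
Critical values: χ²_{0.975,16} = 6.908, χ²_{0.025,16} = 28.845
Rejection region: χ² < 6.908 or χ² > 28.845
Decision: fail to reject H₀

Answer: χ² = 24.7680, fail to reject H₀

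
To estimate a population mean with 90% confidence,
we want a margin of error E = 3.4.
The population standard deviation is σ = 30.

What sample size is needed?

Answer: n = 211

Derivation:
z_0.05 = 1.645
n = (z×σ/E)² = (1.645×30/3.4)²
n = 210.6767
Round up: n = 211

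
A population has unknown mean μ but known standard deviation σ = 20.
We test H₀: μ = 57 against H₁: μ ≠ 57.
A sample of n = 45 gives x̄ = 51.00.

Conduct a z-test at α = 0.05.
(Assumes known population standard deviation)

Standard error: SE = σ/√n = 20/√45 = 2.9814
z-statistic: z = (x̄ - μ₀)/SE = (51.00 - 57)/2.9814 = -2.0125
Critical value: ±1.960
p-value = 0.0442
Decision: reject H₀

Answer: z = -2.0125, reject H₀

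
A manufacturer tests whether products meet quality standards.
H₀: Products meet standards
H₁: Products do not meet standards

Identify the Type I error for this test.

Answer: Rejecting good products that actually meet standards

Derivation:
Type I error: rejecting H₀ when it is actually true (false positive).
Type II error: failing to reject H₀ when H₁ is actually true (false negative).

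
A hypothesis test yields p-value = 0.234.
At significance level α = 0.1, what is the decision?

Compare p-value to α:
0.234 ≥ 0.1
Decision: fail to reject H₀

Answer: fail to reject H₀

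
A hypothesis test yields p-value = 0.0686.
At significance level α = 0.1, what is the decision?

Answer: reject H₀

Derivation:
Compare p-value to α:
0.0686 < 0.1
Decision: reject H₀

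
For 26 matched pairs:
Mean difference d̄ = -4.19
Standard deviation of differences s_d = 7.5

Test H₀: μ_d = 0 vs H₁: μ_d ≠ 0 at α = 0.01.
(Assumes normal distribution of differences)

Answer: t = -2.8486, reject H₀

Derivation:
df = n - 1 = 25
SE = s_d/√n = 7.5/√26 = 1.4709
t = d̄/SE = -4.19/1.4709 = -2.8486
Critical value: t_{0.005,25} = ±2.787
p-value ≈ 0.0087
Decision: reject H₀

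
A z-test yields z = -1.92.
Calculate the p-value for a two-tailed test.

For z = -1.92:
p = 2×P(Z > |-1.92|) = 2×(1 - Φ(1.92)) = 0.0549

Answer: p-value ≈ 0.0549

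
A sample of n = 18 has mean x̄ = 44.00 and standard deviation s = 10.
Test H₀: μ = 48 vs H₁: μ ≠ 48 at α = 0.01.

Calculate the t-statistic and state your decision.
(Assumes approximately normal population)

df = n - 1 = 17
SE = s/√n = 10/√18 = 2.3570
t = (x̄ - μ₀)/SE = (44.00 - 48)/2.3570 = -1.6971
Critical value: t_{0.005,17} = ±2.898
p-value ≈ 0.1079
Decision: fail to reject H₀

Answer: t = -1.6971, fail to reject H₀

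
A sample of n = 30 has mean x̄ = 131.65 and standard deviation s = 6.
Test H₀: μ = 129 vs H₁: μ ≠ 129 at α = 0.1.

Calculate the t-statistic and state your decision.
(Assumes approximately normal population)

df = n - 1 = 29
SE = s/√n = 6/√30 = 1.0954
t = (x̄ - μ₀)/SE = (131.65 - 129)/1.0954 = 2.4192
Critical value: t_{0.05,29} = ±1.699
p-value ≈ 0.0221
Decision: reject H₀

Answer: t = 2.4192, reject H₀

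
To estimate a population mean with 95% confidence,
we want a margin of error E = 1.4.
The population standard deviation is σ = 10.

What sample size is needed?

Answer: n = 196

Derivation:
z_0.025 = 1.960
n = (z×σ/E)² = (1.960×10/1.4)²
n = 196.0000
Already a whole number: n = 196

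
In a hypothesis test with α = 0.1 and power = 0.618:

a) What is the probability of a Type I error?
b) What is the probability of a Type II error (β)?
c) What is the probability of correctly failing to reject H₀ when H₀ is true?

Answer: a) 0.1, b) 0.382, c) 0.9

Derivation:
a) Type I error probability = α = 0.1
b) Power = P(reject H₀ | H₁ true) = 1 - β = 0.618, so Type II error probability = β = 1 - Power = 0.382
c) P(fail to reject H₀ | H₀ true) = 1 - α = 0.9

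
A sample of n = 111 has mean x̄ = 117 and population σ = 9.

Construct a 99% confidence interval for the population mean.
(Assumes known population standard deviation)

Confidence level: 99%, α = 0.01
z_0.005 = 2.576
SE = σ/√n = 9/√111 = 0.8542
Margin of error = 2.576 × 0.8542 = 2.2004
CI: x̄ ± margin = 117 ± 2.2004
CI: (114.7996, 119.2004)

Answer: (114.7996, 119.2004)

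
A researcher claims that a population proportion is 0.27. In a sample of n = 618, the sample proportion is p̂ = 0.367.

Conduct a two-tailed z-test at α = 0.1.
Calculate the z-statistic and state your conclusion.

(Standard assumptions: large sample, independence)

H₀: p = 0.27, H₁: p ≠ 0.27
Standard error: SE = √(p₀(1-p₀)/n) = √(0.27×0.73/618) = 0.017859
z-statistic: z = (p̂ - p₀)/SE = (0.367 - 0.27)/0.017859 = 5.4314
Critical value: z_0.05 = ±1.645
p-value < 0.0001
Decision: reject H₀ at α = 0.1

Answer: z = 5.4314, reject H₀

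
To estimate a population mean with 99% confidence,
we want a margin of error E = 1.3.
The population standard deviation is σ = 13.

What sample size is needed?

Answer: n = 664

Derivation:
z_0.005 = 2.576
n = (z×σ/E)² = (2.576×13/1.3)²
n = 663.5776
Round up: n = 664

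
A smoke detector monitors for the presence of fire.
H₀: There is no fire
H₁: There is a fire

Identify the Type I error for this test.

Type I error (α): Rejecting H₀ when H₀ is true
Type II error (β): Failing to reject H₀ when H₁ is true

Answer: The alarm sounds when there is no fire (false alarm)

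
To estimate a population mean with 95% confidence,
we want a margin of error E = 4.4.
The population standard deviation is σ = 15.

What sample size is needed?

z_0.025 = 1.960
n = (z×σ/E)² = (1.960×15/4.4)²
n = 44.6467
Round up: n = 45

Answer: n = 45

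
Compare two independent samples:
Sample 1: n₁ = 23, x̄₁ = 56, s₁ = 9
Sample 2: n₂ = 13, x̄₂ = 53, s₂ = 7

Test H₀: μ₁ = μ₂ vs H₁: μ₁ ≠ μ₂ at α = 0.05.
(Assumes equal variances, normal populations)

Answer: t = 1.0356, fail to reject H₀

Derivation:
Pooled variance: s²_p = [22×9² + 12×7²]/(34) = 69.7059
s_p = 8.3490
SE = s_p×√(1/n₁ + 1/n₂) = 8.3490×√(1/23 + 1/13) = 2.8970
t = (x̄₁ - x̄₂)/SE = (56 - 53)/2.8970 = 1.0356
df = 34, t-critical = ±2.032
Decision: fail to reject H₀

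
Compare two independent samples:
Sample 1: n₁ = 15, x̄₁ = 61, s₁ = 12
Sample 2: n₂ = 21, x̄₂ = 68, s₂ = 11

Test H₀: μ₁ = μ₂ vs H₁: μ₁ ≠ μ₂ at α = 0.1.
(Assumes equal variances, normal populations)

Pooled variance: s²_p = [14×12² + 20×11²]/(34) = 130.4706
s_p = 11.4224
SE = s_p×√(1/n₁ + 1/n₂) = 11.4224×√(1/15 + 1/21) = 3.8615
t = (x̄₁ - x̄₂)/SE = (61 - 68)/3.8615 = -1.8128
df = 34, t-critical = ±1.691
Decision: reject H₀

Answer: t = -1.8128, reject H₀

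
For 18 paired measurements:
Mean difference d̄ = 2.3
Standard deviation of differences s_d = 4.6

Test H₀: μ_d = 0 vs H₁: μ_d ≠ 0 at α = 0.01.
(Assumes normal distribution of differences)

Answer: t = 2.1214, fail to reject H₀

Derivation:
df = n - 1 = 17
SE = s_d/√n = 4.6/√18 = 1.0842
t = d̄/SE = 2.3/1.0842 = 2.1214
Critical value: t_{0.005,17} = ±2.898
p-value ≈ 0.0489
Decision: fail to reject H₀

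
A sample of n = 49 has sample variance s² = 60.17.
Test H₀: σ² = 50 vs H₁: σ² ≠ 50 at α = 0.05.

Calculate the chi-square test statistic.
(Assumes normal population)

df = n - 1 = 48
χ² = (n-1)s²/σ₀² = 48×60.17/50 = 57.7632
Critical values: χ²_{0.975,48} = 30.755, χ²_{0.025,48} = 69.023
Rejection region: χ² < 30.755 or χ² > 69.023
Decision: fail to reject H₀

Answer: χ² = 57.7632, fail to reject H₀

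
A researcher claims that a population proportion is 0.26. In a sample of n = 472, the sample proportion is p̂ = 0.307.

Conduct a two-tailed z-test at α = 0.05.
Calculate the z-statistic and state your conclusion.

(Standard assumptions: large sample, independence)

Answer: z = 2.3279, reject H₀

Derivation:
H₀: p = 0.26, H₁: p ≠ 0.26
Standard error: SE = √(p₀(1-p₀)/n) = √(0.26×0.74/472) = 0.020190
z-statistic: z = (p̂ - p₀)/SE = (0.307 - 0.26)/0.020190 = 2.3279
Critical value: z_0.025 = ±1.960
p-value = 0.0199
Decision: reject H₀ at α = 0.05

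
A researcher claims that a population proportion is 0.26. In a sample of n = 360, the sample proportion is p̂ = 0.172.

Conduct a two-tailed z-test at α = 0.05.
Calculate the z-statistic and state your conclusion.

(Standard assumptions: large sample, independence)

Answer: z = -3.8066, reject H₀

Derivation:
H₀: p = 0.26, H₁: p ≠ 0.26
Standard error: SE = √(p₀(1-p₀)/n) = √(0.26×0.74/360) = 0.023118
z-statistic: z = (p̂ - p₀)/SE = (0.172 - 0.26)/0.023118 = -3.8066
Critical value: z_0.025 = ±1.960
p-value = 0.0001
Decision: reject H₀ at α = 0.05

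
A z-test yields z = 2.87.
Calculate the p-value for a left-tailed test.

For z = 2.87:
p = P(Z < 2.87) = Φ(2.87) = 0.9979

Answer: p-value ≈ 0.9979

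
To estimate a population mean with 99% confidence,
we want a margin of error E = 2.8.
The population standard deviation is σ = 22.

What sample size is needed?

z_0.005 = 2.576
n = (z×σ/E)² = (2.576×22/2.8)²
n = 409.6576
Round up: n = 410

Answer: n = 410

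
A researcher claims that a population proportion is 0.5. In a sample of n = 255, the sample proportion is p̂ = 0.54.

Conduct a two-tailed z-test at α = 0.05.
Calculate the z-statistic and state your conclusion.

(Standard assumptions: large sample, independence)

Answer: z = 1.2775, fail to reject H₀

Derivation:
H₀: p = 0.5, H₁: p ≠ 0.5
Standard error: SE = √(p₀(1-p₀)/n) = √(0.5×0.5/255) = 0.031311
z-statistic: z = (p̂ - p₀)/SE = (0.54 - 0.5)/0.031311 = 1.2775
Critical value: z_0.025 = ±1.960
p-value = 0.2014
Decision: fail to reject H₀ at α = 0.05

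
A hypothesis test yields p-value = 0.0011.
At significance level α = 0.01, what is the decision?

Compare p-value to α:
0.0011 < 0.01
Decision: reject H₀

Answer: reject H₀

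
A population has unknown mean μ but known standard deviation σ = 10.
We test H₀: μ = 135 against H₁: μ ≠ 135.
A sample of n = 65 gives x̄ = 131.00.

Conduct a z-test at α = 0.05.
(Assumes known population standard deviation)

Standard error: SE = σ/√n = 10/√65 = 1.2403
z-statistic: z = (x̄ - μ₀)/SE = (131.00 - 135)/1.2403 = -3.2250
Critical value: ±1.960
p-value = 0.0013
Decision: reject H₀

Answer: z = -3.2250, reject H₀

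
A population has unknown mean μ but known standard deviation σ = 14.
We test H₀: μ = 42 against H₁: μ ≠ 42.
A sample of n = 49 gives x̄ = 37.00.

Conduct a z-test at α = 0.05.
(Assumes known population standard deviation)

Standard error: SE = σ/√n = 14/√49 = 2.0000
z-statistic: z = (x̄ - μ₀)/SE = (37.00 - 42)/2.0000 = -2.5000
Critical value: ±1.960
p-value = 0.0124
Decision: reject H₀

Answer: z = -2.5000, reject H₀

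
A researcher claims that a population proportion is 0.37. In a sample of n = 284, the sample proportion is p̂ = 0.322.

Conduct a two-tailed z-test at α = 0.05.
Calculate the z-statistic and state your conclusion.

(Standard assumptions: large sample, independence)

Answer: z = -1.6755, fail to reject H₀

Derivation:
H₀: p = 0.37, H₁: p ≠ 0.37
Standard error: SE = √(p₀(1-p₀)/n) = √(0.37×0.63/284) = 0.028649
z-statistic: z = (p̂ - p₀)/SE = (0.322 - 0.37)/0.028649 = -1.6755
Critical value: z_0.025 = ±1.960
p-value = 0.0938
Decision: fail to reject H₀ at α = 0.05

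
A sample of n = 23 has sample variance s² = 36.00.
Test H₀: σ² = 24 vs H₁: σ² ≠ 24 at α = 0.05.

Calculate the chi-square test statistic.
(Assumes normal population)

Answer: χ² = 33.0000, fail to reject H₀

Derivation:
df = n - 1 = 22
χ² = (n-1)s²/σ₀² = 22×36.00/24 = 33.0000
Critical values: χ²_{0.975,22} = 10.982, χ²_{0.025,22} = 36.781
Rejection region: χ² < 10.982 or χ² > 36.781
Decision: fail to reject H₀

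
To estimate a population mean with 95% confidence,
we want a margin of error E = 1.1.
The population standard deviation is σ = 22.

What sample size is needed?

Answer: n = 1537

Derivation:
z_0.025 = 1.960
n = (z×σ/E)² = (1.960×22/1.1)²
n = 1536.6400
Round up: n = 1537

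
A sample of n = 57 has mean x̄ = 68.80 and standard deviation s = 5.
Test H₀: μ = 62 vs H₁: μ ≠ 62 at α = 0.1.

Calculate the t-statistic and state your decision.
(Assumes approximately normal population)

Answer: t = 10.2673, reject H₀

Derivation:
df = n - 1 = 56
SE = s/√n = 5/√57 = 0.6623
t = (x̄ - μ₀)/SE = (68.80 - 62)/0.6623 = 10.2673
Critical value: t_{0.05,56} = ±1.673
p-value < 0.0001
Decision: reject H₀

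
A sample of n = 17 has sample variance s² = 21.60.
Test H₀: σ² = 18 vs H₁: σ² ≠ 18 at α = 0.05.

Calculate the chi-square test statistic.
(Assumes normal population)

df = n - 1 = 16
χ² = (n-1)s²/σ₀² = 16×21.60/18 = 19.2000
Critical values: χ²_{0.975,16} = 6.908, χ²_{0.025,16} = 28.845
Rejection region: χ² < 6.908 or χ² > 28.845
Decision: fail to reject H₀

Answer: χ² = 19.2000, fail to reject H₀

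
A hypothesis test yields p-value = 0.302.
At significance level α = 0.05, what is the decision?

Answer: fail to reject H₀

Derivation:
Compare p-value to α:
0.302 ≥ 0.05
Decision: fail to reject H₀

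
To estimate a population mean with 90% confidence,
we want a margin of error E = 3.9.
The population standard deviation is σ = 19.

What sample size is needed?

Answer: n = 65

Derivation:
z_0.05 = 1.645
n = (z×σ/E)² = (1.645×19/3.9)²
n = 64.2258
Round up: n = 65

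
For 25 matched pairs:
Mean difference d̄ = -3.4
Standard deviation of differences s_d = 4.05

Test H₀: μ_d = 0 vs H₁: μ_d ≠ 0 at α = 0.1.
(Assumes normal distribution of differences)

df = n - 1 = 24
SE = s_d/√n = 4.05/√25 = 0.8100
t = d̄/SE = -3.4/0.8100 = -4.1975
Critical value: t_{0.05,24} = ±1.711
p-value ≈ 0.0003
Decision: reject H₀

Answer: t = -4.1975, reject H₀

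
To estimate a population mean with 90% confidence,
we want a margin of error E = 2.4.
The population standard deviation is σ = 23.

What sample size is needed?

z_0.05 = 1.645
n = (z×σ/E)² = (1.645×23/2.4)²
n = 248.5221
Round up: n = 249

Answer: n = 249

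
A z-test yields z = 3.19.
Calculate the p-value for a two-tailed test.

For z = 3.19:
p = 2×P(Z > |3.19|) = 2×(1 - Φ(3.19)) = 0.0014

Answer: p-value ≈ 0.0014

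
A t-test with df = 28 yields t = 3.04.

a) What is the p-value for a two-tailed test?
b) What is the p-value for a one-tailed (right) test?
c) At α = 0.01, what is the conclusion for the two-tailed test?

Using t-distribution with df = 28:
a) Two-tailed: p = 2×P(T > 3.04) = 0.0051
b) One-tailed: p = P(T > 3.04) = 0.0025
c) 0.0051 < 0.01, reject H₀

Answer: a) 0.0051, b) 0.0025, c) reject H₀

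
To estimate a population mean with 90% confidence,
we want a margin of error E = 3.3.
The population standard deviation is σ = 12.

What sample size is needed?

z_0.05 = 1.645
n = (z×σ/E)² = (1.645×12/3.3)²
n = 35.7821
Round up: n = 36

Answer: n = 36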